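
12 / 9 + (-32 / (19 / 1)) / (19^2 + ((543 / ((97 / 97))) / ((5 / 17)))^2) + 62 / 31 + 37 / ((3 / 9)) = 277690626581 / 2428781001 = 114.33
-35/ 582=-0.06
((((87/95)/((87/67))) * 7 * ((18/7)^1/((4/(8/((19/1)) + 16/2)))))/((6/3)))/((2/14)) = 33768/361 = 93.54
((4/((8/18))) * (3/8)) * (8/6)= 4.50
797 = 797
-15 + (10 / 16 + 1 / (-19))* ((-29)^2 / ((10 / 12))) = 213801 / 380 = 562.63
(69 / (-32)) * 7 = -483 / 32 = -15.09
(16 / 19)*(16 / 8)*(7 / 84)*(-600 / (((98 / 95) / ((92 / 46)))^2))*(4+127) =-41466.06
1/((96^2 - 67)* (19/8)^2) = 64/3302789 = 0.00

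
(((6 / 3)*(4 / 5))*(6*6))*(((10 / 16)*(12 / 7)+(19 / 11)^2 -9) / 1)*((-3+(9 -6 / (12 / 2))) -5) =0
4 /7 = 0.57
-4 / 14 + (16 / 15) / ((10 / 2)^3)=-3638 / 13125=-0.28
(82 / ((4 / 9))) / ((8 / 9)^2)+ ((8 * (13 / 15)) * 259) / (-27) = 8657237 / 51840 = 167.00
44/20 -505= -2514/5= -502.80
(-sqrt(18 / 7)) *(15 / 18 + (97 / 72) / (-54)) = -449 *sqrt(14) / 1296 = -1.30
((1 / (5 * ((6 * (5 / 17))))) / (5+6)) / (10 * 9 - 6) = 17 / 138600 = 0.00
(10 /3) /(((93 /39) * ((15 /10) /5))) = 1300 /279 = 4.66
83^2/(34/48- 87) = -165336/2071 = -79.83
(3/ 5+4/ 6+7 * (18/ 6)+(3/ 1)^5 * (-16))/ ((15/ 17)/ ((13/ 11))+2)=-12814906/ 9105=-1407.46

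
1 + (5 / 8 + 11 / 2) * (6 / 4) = 163 / 16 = 10.19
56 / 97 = 0.58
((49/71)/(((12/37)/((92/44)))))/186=41699/1743192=0.02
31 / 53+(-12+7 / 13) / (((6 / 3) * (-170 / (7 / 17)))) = 2384619 / 3982420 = 0.60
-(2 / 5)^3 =-8 / 125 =-0.06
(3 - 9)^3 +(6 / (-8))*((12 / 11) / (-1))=-2367 / 11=-215.18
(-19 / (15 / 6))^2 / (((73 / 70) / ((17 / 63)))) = 49096 / 3285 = 14.95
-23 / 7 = -3.29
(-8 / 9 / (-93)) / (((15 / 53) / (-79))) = -33496 / 12555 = -2.67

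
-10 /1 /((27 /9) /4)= -40 /3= -13.33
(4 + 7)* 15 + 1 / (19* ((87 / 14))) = 272759 / 1653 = 165.01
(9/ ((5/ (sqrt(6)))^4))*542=175608/ 625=280.97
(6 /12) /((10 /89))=89 /20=4.45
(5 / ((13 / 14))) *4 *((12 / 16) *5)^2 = 7875 / 26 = 302.88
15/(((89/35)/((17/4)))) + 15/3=10705/356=30.07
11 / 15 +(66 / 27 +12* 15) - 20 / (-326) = 1344059 / 7335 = 183.24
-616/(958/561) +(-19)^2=131/479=0.27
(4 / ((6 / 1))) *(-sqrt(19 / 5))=-2 *sqrt(95) / 15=-1.30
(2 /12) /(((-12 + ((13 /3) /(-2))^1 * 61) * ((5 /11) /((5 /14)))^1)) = -11 /12110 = -0.00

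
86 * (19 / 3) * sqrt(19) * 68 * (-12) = -444448 * sqrt(19) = -1937303.92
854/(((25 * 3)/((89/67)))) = 76006/5025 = 15.13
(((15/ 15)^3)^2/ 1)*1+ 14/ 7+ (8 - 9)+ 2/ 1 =4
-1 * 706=-706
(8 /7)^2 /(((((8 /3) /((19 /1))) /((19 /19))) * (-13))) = -456 /637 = -0.72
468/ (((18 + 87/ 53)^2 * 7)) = 0.17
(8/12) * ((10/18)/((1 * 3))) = 10/81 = 0.12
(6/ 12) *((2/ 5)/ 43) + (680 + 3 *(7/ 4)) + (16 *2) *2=644359/ 860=749.25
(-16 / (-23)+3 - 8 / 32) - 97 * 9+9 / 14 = -559579 / 644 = -868.91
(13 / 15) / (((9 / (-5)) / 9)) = -13 / 3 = -4.33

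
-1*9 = -9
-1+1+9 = 9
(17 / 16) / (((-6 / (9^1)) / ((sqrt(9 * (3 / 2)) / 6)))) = -51 * sqrt(6) / 128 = -0.98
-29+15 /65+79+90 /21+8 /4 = 5143 /91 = 56.52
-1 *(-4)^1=4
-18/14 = -9/7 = -1.29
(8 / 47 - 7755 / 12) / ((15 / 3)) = -121463 / 940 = -129.22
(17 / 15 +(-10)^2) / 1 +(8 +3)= 1682 / 15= 112.13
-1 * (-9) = 9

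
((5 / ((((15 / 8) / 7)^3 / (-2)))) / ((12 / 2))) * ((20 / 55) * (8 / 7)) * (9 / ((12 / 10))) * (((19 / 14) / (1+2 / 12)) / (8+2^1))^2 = -739328 / 202125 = -3.66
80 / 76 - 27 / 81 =41 / 57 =0.72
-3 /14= -0.21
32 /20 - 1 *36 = -172 /5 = -34.40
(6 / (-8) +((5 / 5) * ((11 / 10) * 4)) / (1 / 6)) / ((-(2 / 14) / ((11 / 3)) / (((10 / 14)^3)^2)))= -5878125 / 67228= -87.44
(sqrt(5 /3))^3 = 2.15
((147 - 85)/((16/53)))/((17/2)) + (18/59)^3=337834273/13965772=24.19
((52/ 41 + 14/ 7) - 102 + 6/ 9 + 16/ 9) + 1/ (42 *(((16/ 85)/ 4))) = -95.78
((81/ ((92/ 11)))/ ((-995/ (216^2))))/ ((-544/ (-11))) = -9.18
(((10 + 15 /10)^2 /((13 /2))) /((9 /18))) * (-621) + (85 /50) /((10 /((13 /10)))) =-328506127 /13000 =-25269.70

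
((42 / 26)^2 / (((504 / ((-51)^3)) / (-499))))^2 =214693169678103249 / 1827904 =117453197584.83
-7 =-7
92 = 92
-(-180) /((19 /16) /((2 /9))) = 640 /19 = 33.68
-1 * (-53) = 53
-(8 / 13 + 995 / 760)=-3803 / 1976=-1.92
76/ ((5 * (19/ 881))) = 3524/ 5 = 704.80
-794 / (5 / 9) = -7146 / 5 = -1429.20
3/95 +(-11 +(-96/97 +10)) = -18044/9215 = -1.96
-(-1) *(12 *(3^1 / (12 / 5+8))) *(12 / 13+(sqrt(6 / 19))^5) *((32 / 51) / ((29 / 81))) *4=5598720 *sqrt(114) / 43959331+1866240 / 83317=23.76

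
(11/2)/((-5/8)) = -44/5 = -8.80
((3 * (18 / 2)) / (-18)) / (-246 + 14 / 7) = 3 / 488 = 0.01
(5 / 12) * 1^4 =5 / 12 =0.42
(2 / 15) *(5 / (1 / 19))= 12.67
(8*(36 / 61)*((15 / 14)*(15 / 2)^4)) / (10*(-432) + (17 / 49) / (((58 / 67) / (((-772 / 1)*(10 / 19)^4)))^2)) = -136663218316322893125 / 23014441491128612576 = -5.94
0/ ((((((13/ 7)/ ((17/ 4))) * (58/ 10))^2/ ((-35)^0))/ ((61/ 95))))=0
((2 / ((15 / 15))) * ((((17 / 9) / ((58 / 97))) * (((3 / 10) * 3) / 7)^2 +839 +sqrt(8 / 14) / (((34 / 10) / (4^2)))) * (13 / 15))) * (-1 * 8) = -6199924666 / 532875 - 6656 * sqrt(7) / 357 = -11684.19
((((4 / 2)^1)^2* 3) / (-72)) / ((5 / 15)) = -1 / 2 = -0.50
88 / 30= 44 / 15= 2.93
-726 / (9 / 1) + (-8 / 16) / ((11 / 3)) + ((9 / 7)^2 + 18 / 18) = -252737 / 3234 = -78.15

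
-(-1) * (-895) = -895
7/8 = 0.88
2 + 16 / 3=22 / 3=7.33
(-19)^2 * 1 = 361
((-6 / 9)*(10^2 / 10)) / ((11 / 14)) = -280 / 33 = -8.48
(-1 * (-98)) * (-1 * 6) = -588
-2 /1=-2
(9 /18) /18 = 1 /36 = 0.03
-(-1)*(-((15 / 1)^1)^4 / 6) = -16875 / 2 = -8437.50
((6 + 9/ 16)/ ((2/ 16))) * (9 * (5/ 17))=4725/ 34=138.97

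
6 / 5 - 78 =-384 / 5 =-76.80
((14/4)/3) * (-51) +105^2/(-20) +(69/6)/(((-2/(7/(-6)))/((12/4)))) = -4725/8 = -590.62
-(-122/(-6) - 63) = 128/3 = 42.67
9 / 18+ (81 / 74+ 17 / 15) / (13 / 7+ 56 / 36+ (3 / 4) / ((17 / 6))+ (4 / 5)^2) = 17382899 / 17108578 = 1.02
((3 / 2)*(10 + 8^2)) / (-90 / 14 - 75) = -259 / 190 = -1.36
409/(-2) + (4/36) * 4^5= -1633/18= -90.72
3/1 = 3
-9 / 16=-0.56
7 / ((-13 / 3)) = -21 / 13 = -1.62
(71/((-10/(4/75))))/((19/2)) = -284/7125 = -0.04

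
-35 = -35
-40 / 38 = -20 / 19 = -1.05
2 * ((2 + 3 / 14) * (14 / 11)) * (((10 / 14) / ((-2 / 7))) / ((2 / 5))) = -775 / 22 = -35.23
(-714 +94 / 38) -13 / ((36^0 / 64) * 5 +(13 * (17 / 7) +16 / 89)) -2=-1324232579 / 1854837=-713.93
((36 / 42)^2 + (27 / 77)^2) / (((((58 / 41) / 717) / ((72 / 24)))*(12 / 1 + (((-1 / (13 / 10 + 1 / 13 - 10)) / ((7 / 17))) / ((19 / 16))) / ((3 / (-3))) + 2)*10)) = 9.48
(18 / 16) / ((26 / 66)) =297 / 104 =2.86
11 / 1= 11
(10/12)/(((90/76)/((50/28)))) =475/378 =1.26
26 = 26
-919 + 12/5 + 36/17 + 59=-72716/85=-855.48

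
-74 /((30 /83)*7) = -3071 /105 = -29.25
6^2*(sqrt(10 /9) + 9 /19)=324 /19 + 12*sqrt(10)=55.00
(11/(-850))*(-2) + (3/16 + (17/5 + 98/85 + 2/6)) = 104033/20400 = 5.10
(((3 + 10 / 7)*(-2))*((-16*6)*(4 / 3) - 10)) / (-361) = -8556 / 2527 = -3.39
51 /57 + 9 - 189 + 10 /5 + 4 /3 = -10019 /57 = -175.77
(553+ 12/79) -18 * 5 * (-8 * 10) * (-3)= -1662701/79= -21046.85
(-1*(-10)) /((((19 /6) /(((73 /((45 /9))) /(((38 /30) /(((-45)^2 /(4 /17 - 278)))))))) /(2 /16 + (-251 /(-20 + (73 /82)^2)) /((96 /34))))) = -185123331093375 /146770812628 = -1261.31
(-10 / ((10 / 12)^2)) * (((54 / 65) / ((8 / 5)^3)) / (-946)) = 1215 / 393536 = 0.00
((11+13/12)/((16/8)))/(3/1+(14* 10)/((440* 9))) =1.99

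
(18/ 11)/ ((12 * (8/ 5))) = 0.09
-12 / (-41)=12 / 41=0.29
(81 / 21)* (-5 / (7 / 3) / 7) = -405 / 343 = -1.18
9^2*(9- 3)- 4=482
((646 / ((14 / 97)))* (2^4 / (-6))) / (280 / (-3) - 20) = 3686 / 35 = 105.31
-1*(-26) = 26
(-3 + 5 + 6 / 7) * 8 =160 / 7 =22.86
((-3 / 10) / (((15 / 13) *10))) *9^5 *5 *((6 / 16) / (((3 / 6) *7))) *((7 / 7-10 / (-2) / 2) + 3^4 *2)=-762263541 / 5600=-136118.49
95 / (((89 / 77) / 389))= 2845535 / 89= 31972.30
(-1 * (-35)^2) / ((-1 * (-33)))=-37.12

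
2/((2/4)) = 4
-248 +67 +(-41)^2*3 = 4862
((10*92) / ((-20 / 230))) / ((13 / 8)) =-84640 / 13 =-6510.77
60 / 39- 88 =-1124 / 13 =-86.46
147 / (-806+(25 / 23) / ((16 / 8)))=-966 / 5293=-0.18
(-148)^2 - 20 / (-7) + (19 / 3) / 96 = 44164357 / 2016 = 21906.92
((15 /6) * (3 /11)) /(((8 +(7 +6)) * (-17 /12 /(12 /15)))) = -24 /1309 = -0.02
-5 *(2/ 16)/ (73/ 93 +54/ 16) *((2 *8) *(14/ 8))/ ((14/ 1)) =-186/ 619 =-0.30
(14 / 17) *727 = 10178 / 17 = 598.71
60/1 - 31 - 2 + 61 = 88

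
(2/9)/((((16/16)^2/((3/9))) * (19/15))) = 10/171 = 0.06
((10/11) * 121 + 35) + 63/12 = 601/4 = 150.25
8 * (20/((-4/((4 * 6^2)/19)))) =-5760/19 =-303.16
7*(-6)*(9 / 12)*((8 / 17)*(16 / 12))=-336 / 17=-19.76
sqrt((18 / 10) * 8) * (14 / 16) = 21 * sqrt(10) / 20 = 3.32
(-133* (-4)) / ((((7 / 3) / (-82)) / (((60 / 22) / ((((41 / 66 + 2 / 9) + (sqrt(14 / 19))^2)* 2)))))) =-467856 / 29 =-16132.97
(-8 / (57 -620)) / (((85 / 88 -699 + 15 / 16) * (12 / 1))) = -352 / 207221721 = -0.00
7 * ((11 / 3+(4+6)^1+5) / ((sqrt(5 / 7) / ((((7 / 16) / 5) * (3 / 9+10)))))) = 10633 * sqrt(35) / 450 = 139.79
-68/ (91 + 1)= -17/ 23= -0.74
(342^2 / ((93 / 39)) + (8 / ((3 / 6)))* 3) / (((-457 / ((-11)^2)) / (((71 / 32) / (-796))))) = 3268918455 / 90215456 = 36.23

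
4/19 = 0.21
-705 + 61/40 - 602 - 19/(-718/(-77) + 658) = -1305.50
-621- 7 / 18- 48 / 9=-626.72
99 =99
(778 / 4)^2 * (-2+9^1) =1059247 / 4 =264811.75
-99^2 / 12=-816.75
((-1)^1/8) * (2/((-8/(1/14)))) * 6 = 3/224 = 0.01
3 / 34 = 0.09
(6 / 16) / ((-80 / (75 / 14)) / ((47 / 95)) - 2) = -423 / 36304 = -0.01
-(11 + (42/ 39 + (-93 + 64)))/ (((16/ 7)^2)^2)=132055/ 212992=0.62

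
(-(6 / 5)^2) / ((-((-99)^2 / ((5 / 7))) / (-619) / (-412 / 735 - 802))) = 1460547832 / 28014525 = 52.14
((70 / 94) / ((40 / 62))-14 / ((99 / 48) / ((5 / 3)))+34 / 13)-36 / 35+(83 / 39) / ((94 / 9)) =-5451277 / 651420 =-8.37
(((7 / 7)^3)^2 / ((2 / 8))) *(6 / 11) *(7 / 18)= 28 / 33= 0.85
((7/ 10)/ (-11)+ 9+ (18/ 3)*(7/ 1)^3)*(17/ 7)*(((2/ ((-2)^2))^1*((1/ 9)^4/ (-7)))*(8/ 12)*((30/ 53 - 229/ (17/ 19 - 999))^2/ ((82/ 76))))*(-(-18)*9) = -46944447997694556721/ 13562212244544006120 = -3.46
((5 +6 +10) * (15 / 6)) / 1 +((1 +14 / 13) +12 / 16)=2877 / 52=55.33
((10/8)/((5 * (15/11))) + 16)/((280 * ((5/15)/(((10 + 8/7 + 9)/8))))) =136911/313600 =0.44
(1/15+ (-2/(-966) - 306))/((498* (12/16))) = -1477648/1804005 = -0.82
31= 31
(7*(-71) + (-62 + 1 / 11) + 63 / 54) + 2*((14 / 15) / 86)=-2638019 / 4730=-557.72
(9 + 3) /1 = 12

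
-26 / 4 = -13 / 2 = -6.50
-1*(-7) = 7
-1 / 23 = -0.04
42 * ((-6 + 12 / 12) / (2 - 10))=105 / 4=26.25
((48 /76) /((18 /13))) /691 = 26 /39387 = 0.00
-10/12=-0.83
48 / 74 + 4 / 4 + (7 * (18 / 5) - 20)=1267 / 185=6.85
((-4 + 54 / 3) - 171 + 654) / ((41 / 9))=4473 / 41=109.10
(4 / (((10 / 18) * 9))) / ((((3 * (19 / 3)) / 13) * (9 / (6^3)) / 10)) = 131.37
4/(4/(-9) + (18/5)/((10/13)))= 900/953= 0.94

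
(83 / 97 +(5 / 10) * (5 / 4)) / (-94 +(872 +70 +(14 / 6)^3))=31023 / 18033464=0.00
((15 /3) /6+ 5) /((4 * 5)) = 7 /24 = 0.29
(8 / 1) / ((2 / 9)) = 36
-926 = -926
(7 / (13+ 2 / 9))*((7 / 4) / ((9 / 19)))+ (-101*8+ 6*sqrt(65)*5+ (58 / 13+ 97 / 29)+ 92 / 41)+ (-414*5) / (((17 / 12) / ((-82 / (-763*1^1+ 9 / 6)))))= -1526090430493 / 1600788748+ 30*sqrt(65)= -711.47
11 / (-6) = -11 / 6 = -1.83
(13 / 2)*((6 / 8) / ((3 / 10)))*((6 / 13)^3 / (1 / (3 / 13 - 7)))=-10.81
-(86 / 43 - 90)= 88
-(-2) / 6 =1 / 3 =0.33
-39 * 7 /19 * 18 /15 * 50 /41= -16380 /779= -21.03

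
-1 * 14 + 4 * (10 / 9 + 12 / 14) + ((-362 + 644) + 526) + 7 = 50959 / 63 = 808.87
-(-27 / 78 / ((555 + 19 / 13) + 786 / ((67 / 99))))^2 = -363609 / 8955175950400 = -0.00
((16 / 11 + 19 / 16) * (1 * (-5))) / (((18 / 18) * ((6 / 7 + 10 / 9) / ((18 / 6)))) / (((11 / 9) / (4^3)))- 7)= -48825 / 101104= -0.48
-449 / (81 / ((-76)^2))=-2593424 / 81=-32017.58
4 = 4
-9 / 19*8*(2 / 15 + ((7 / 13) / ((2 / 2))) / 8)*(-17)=15963 / 1235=12.93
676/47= 14.38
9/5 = 1.80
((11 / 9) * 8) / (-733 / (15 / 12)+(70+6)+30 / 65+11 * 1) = -5720 / 291879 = -0.02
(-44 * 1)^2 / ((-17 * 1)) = -1936 / 17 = -113.88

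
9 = 9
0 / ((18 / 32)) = 0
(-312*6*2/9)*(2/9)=-832/9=-92.44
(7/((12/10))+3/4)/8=79/96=0.82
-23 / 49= -0.47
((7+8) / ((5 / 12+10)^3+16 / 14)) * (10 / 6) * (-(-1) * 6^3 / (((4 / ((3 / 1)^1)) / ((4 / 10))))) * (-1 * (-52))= 1018967040 / 13685699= 74.45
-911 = -911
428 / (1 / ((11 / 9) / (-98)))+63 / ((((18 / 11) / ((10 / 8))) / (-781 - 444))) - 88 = -208315921 / 3528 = -59046.46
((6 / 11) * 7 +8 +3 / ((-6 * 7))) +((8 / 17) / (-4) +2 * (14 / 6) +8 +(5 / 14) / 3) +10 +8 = 55521 / 1309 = 42.41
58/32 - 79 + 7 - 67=-2195/16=-137.19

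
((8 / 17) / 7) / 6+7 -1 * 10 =-1067 / 357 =-2.99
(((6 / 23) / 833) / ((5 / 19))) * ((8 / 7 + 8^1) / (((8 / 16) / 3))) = 43776 / 670565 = 0.07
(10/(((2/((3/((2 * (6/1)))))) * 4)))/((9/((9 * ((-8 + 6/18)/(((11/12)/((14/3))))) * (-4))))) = 1610/33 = 48.79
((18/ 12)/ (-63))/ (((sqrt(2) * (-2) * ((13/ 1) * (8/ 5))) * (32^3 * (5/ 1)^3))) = sqrt(2)/ 14313062400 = 0.00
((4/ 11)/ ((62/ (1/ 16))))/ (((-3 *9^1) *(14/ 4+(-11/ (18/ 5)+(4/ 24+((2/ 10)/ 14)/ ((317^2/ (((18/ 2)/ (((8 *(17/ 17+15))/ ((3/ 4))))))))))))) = -0.00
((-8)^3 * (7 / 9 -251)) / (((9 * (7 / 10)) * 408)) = 1441280 / 28917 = 49.84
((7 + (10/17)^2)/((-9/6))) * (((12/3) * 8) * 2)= -313.43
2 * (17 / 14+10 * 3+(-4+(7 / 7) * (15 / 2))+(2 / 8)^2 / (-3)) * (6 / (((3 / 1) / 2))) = 11657 / 42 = 277.55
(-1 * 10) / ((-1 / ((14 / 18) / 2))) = 35 / 9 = 3.89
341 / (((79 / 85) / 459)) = 13304115 / 79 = 168406.52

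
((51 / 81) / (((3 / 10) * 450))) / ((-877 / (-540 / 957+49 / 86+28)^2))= -123887919713 / 29702320209540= -0.00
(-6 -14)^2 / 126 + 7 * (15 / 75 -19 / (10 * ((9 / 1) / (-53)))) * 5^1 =5625 / 14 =401.79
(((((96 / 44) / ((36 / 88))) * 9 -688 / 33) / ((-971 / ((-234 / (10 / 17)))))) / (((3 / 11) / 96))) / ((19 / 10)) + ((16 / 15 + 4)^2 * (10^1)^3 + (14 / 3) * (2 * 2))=4607728040 / 166041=27750.54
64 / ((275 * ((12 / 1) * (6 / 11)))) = 8 / 225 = 0.04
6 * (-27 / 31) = -162 / 31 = -5.23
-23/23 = -1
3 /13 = 0.23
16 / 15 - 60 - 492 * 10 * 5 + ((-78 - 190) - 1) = -373919 / 15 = -24927.93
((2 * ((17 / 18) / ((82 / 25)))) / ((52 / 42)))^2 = 8850625 / 40908816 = 0.22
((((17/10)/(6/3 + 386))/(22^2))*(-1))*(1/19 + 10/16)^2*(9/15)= -541059/216937318400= -0.00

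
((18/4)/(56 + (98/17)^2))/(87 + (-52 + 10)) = 289/257880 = 0.00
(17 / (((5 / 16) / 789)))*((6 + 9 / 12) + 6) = 2736252 / 5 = 547250.40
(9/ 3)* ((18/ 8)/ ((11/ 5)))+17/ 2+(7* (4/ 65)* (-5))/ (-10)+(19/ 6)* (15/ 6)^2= 31.58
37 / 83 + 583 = 48426 / 83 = 583.45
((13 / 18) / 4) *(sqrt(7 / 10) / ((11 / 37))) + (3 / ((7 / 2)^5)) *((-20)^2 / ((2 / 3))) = 481 *sqrt(70) / 7920 + 57600 / 16807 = 3.94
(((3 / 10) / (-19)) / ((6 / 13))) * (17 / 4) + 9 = 13459 / 1520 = 8.85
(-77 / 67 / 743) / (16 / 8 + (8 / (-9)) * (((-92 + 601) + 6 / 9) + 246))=2079 / 900140042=0.00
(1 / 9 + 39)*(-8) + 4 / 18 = -938 / 3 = -312.67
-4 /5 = -0.80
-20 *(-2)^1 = 40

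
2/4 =1/2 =0.50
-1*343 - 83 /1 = -426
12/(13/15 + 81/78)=6.30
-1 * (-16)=16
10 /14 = 5 /7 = 0.71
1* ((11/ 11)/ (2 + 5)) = 1/ 7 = 0.14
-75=-75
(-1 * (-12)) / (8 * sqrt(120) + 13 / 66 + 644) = 33673464 / 1774241209 -836352 * sqrt(30) / 1774241209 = 0.02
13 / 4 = 3.25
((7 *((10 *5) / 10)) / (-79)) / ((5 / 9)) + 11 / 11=16 / 79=0.20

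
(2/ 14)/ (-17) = -1/ 119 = -0.01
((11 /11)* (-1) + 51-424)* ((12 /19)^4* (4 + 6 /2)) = -54286848 /130321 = -416.56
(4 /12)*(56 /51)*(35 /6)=980 /459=2.14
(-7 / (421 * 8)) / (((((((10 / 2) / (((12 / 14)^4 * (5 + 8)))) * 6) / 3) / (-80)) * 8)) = 2106 / 144403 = 0.01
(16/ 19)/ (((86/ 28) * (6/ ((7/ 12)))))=196/ 7353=0.03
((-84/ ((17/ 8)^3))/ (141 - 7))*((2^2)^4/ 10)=-2752512/ 1645855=-1.67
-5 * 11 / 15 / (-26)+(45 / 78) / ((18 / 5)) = 0.30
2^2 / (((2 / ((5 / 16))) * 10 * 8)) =1 / 128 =0.01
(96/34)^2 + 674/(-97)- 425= -11885323/28033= -423.98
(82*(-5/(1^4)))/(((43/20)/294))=-2410800/43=-56065.12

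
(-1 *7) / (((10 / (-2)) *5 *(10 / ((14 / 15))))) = 0.03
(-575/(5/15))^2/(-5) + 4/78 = -23209873/39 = -595124.95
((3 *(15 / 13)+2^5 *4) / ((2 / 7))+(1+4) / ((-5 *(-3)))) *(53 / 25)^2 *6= 20177047 / 1625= 12416.64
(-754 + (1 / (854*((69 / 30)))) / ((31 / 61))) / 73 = -3763209 / 364343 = -10.33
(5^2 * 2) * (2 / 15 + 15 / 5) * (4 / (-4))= -470 / 3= -156.67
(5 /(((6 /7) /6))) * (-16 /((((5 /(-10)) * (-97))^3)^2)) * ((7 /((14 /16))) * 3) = -860160 /832972004929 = -0.00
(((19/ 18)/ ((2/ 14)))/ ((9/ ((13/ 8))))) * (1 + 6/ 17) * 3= 39767/ 7344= 5.41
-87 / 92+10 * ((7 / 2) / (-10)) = -409 / 92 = -4.45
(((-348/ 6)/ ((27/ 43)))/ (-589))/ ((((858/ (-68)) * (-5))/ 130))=169592/ 524799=0.32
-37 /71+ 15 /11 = 658 /781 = 0.84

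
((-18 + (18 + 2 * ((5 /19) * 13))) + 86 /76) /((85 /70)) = 6.57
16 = 16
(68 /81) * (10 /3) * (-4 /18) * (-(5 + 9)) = 19040 /2187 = 8.71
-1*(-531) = 531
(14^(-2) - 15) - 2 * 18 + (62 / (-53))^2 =-27322531 / 550564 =-49.63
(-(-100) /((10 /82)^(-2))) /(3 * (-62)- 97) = -2500 /475723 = -0.01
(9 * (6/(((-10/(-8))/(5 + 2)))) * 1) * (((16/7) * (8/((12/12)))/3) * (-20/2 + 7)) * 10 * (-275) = 15206400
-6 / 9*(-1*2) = 4 / 3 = 1.33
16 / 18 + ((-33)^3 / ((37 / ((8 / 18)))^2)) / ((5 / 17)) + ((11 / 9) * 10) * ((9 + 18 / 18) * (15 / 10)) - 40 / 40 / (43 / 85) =436068877 / 2649015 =164.62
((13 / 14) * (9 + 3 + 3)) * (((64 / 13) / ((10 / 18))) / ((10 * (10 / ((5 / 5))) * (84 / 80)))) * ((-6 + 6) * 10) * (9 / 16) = 0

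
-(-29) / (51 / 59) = 1711 / 51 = 33.55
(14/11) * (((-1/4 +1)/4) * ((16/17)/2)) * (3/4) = 63/748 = 0.08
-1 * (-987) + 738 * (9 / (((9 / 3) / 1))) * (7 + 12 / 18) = 17961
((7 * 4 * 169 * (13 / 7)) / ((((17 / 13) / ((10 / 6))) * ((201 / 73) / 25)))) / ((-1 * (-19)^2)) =-1042476500 / 3700611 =-281.70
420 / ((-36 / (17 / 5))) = -119 / 3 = -39.67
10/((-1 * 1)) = -10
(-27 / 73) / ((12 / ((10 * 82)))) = -1845 / 73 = -25.27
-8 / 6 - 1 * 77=-235 / 3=-78.33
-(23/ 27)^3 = -12167/ 19683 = -0.62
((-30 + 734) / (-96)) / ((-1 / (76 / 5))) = 1672 / 15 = 111.47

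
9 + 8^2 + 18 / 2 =82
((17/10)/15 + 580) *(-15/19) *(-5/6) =87017/228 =381.65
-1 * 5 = -5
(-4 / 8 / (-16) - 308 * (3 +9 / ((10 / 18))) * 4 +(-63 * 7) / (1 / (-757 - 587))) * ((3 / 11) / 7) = 273143823 / 12320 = 22170.76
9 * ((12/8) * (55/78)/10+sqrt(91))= 99/104+9 * sqrt(91)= 86.81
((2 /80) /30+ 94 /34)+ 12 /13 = 978221 /265200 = 3.69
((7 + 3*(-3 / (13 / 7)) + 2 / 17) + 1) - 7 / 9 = 4960 / 1989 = 2.49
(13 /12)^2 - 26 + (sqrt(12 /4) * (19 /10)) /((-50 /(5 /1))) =-3575 /144 - 19 * sqrt(3) /100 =-25.16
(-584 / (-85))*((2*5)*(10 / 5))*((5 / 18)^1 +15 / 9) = 40880 / 153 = 267.19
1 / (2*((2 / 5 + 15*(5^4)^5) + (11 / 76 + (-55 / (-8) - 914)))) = 380 / 1087188720702435999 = 0.00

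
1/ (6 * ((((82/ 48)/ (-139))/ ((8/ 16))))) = -278/ 41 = -6.78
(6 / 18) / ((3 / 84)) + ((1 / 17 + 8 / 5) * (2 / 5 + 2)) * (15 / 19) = 60448 / 4845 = 12.48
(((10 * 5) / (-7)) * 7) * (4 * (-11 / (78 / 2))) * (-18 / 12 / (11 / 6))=-600 / 13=-46.15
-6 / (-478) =3 / 239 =0.01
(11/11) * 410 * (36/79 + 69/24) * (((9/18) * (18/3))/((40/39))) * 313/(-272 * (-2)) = 3160575405/1375232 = 2298.21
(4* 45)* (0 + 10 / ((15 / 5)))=600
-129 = -129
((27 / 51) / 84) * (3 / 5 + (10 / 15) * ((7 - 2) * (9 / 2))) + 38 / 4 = 5711 / 595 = 9.60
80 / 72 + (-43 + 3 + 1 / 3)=-347 / 9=-38.56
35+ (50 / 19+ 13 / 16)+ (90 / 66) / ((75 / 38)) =654337 / 16720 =39.13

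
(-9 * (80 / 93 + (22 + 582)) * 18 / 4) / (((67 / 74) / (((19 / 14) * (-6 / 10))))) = 228796974 / 10385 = 22031.49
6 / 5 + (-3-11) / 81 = 416 / 405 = 1.03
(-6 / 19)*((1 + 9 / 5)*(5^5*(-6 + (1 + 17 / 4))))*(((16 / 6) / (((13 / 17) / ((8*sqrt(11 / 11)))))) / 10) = 1428000 / 247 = 5781.38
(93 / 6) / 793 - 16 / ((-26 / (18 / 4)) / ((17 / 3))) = 24919 / 1586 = 15.71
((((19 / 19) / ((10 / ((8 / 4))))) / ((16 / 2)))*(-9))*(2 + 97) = -22.28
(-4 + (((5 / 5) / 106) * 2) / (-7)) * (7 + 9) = -23760 / 371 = -64.04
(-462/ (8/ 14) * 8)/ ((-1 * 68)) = 1617/ 17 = 95.12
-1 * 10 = -10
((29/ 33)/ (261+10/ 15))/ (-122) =-29/ 1053470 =-0.00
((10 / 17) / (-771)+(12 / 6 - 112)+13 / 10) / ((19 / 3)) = -14247409 / 830110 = -17.16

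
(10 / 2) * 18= 90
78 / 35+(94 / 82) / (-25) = 15661 / 7175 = 2.18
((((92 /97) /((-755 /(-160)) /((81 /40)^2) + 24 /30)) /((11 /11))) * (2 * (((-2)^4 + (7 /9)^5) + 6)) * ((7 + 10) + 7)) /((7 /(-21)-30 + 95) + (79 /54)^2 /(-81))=381256308777600 /47386705847803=8.05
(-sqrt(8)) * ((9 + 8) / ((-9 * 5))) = 34 * sqrt(2) / 45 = 1.07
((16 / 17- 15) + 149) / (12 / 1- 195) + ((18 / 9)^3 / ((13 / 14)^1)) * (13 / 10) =162746 / 15555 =10.46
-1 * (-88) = 88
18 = 18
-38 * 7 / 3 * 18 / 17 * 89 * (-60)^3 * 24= 736356096000 / 17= 43315064470.59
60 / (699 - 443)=15 / 64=0.23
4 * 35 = 140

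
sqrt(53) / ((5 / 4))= 4*sqrt(53) / 5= 5.82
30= 30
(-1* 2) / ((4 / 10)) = -5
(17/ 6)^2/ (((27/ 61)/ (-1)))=-17629/ 972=-18.14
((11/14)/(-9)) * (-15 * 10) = 275/21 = 13.10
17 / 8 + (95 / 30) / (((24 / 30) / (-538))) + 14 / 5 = -254959 / 120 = -2124.66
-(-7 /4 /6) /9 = 7 /216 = 0.03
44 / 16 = 11 / 4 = 2.75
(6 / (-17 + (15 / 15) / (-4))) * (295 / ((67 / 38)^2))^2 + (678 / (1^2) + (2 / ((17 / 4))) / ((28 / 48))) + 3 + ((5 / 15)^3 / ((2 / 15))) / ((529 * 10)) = -111899910753811261 / 45667195850556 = -2450.33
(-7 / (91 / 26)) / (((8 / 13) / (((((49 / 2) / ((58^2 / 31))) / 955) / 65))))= -1519 / 128504800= -0.00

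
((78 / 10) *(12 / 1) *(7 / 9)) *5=364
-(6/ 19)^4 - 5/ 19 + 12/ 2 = 746335/ 130321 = 5.73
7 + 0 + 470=477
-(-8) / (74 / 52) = 208 / 37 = 5.62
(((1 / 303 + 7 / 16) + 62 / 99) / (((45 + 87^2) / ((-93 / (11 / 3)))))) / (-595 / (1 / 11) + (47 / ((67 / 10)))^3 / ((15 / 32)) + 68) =51344154019 / 82919713091570784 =0.00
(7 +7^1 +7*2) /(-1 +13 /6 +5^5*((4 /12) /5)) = 56 /419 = 0.13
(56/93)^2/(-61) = -3136/527589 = -0.01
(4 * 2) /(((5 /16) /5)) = 128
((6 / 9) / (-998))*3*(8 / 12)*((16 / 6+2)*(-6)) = 56 / 1497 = 0.04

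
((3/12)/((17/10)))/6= 5/204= 0.02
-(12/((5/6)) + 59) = -367/5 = -73.40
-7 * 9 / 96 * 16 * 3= -63 / 2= -31.50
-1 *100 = -100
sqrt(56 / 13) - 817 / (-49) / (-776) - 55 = -2092137 / 38024 + 2 * sqrt(182) / 13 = -52.95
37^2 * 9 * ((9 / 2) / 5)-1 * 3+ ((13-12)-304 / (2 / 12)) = 92629 / 10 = 9262.90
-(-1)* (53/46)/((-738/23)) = -53/1476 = -0.04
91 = 91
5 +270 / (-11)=-215 / 11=-19.55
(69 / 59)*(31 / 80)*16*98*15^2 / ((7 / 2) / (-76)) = -204830640 / 59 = -3471705.76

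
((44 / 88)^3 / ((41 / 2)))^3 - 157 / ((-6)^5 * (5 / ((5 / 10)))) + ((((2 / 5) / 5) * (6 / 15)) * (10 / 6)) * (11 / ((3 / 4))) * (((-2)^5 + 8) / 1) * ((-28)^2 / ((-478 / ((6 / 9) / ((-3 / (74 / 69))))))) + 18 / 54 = -257886642967319 / 36825069236400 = -7.00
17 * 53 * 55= 49555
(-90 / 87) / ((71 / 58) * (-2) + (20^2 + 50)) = -30 / 12979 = -0.00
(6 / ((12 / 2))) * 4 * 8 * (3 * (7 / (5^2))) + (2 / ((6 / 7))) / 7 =2041 / 75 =27.21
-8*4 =-32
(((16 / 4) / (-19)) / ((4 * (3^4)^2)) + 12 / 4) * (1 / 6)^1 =186988 / 373977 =0.50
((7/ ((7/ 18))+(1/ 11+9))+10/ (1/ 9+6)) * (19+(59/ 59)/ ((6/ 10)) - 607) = -16843.76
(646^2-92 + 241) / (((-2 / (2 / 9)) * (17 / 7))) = -324695 / 17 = -19099.71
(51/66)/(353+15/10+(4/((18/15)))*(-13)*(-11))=51/54857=0.00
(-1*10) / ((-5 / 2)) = 4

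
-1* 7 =-7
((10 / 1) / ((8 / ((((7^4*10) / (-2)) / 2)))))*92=-1380575 / 2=-690287.50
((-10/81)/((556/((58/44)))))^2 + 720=176700381728545/245417196816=720.00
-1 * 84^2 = -7056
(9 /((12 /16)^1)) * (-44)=-528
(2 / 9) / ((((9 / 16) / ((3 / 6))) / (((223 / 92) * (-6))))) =-1784 / 621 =-2.87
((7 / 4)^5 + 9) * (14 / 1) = 182161 / 512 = 355.78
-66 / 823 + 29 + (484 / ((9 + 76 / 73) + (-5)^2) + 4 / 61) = 2748026885 / 64209637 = 42.80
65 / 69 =0.94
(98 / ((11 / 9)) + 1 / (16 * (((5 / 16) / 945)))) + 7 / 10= 29687 / 110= 269.88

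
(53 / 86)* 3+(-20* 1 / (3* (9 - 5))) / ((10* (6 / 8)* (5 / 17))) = 4231 / 3870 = 1.09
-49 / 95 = -0.52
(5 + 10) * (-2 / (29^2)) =-30 / 841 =-0.04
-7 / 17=-0.41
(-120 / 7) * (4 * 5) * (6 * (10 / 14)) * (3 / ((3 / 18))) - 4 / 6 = -3888098 / 147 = -26449.65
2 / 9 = 0.22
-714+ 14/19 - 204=-17428/19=-917.26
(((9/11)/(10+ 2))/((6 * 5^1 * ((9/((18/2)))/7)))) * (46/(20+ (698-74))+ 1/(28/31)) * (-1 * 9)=-27/160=-0.17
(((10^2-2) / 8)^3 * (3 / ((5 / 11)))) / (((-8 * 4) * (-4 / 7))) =27176919 / 40960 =663.50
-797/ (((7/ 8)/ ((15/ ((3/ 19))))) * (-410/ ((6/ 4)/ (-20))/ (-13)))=590577/ 2870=205.78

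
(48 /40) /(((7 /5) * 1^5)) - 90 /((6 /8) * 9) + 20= 158 /21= 7.52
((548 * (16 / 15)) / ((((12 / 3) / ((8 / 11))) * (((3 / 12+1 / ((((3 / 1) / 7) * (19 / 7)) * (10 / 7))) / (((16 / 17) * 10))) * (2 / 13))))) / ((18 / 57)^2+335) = 3652280320 / 160332491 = 22.78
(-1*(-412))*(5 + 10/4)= 3090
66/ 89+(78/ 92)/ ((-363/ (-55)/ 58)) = 184463/ 22517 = 8.19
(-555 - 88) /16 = -643 /16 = -40.19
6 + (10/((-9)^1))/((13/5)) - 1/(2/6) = 301/117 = 2.57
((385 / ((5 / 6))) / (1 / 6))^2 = 7683984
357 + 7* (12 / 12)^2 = 364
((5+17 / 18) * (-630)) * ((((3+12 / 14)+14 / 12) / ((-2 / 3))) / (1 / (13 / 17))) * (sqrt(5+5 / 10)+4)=1467505 * sqrt(22) / 136+1467505 / 17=136935.65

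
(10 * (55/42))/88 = 25/168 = 0.15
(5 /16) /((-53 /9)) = -45 /848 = -0.05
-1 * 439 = -439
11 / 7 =1.57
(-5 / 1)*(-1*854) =4270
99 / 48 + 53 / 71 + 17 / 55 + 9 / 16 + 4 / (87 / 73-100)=820235873 / 225334120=3.64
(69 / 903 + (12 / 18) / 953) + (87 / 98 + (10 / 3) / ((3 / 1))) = 75033055 / 36143478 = 2.08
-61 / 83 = -0.73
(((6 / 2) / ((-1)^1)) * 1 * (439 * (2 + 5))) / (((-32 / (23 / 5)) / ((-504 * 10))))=-13358331 / 2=-6679165.50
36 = 36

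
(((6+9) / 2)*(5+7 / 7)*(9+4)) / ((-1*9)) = -65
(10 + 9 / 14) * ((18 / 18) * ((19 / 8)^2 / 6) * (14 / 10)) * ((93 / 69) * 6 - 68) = -37060621 / 44160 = -839.24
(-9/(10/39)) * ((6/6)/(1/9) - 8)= -351/10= -35.10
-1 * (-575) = 575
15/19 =0.79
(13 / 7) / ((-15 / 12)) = -52 / 35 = -1.49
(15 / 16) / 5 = 3 / 16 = 0.19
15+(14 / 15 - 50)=-511 / 15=-34.07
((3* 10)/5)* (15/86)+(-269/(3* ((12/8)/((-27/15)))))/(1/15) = 69447/43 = 1615.05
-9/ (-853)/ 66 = 3/ 18766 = 0.00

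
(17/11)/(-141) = -17/1551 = -0.01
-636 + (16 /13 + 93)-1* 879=-18470 /13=-1420.77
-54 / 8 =-27 / 4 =-6.75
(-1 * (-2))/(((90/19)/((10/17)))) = 38/153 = 0.25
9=9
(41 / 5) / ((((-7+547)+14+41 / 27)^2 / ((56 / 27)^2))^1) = 128576 / 1124850005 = 0.00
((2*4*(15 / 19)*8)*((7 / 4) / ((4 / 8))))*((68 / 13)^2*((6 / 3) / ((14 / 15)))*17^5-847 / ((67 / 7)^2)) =212199563349710880 / 14414179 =14721585138.47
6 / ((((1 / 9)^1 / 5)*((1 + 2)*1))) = 90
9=9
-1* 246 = -246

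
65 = 65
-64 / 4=-16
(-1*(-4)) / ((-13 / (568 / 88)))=-284 / 143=-1.99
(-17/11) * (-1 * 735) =1135.91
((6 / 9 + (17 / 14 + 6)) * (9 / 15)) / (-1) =-331 / 70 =-4.73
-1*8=-8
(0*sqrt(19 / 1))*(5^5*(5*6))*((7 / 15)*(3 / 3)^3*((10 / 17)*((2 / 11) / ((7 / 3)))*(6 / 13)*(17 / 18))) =0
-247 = -247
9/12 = 3/4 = 0.75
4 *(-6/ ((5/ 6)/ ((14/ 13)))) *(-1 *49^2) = 4840416/ 65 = 74467.94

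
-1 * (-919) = 919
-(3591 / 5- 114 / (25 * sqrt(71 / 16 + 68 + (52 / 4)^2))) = -3591 / 5 + 456 * sqrt(3863) / 96575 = -717.91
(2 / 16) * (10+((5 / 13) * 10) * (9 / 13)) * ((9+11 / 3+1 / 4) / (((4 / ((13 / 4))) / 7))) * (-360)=-8707125 / 208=-41861.18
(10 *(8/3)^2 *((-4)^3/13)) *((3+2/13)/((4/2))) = -839680/1521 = -552.06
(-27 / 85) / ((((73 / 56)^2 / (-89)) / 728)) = 5486068224 / 452965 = 12111.46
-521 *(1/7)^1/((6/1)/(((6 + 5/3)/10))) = -11983/1260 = -9.51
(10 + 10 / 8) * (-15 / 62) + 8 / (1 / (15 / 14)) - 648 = -1114773 / 1736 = -642.15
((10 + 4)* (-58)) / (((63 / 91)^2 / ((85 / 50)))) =-1166438 / 405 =-2880.09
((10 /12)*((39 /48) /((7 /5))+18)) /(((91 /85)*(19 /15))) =4422125 /387296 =11.42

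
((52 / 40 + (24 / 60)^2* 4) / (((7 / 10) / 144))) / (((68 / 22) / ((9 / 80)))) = 14.53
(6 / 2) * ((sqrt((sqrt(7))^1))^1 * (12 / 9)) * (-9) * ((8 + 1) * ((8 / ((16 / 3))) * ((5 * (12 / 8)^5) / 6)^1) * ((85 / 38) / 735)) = -557685 * 7^(1 / 4) / 59584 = -15.22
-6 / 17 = -0.35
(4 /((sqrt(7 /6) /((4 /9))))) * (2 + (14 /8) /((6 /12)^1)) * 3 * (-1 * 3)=-88 * sqrt(42) /7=-81.47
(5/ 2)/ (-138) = -0.02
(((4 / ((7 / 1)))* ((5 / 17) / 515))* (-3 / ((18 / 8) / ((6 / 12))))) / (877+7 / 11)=-44 / 177493617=-0.00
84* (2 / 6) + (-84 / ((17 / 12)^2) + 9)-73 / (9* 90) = -1157527 / 234090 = -4.94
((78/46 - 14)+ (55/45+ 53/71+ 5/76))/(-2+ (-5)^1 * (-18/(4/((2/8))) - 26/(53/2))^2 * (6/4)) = 1031118101984/3541035524877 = 0.29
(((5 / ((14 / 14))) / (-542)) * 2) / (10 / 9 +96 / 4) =-45 / 61246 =-0.00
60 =60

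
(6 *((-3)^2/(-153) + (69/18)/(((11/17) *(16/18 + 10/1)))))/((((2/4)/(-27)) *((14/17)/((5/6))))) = -2400975/15092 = -159.09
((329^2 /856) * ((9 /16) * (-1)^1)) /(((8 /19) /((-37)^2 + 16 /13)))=-329704575543 /1424384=-231471.69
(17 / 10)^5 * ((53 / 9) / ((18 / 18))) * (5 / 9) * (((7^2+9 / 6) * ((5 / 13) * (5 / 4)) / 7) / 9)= 7600494521 / 424569600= 17.90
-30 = -30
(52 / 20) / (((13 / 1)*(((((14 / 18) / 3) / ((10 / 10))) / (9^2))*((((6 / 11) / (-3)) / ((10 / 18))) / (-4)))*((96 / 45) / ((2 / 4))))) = 179.00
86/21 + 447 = 9473/21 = 451.10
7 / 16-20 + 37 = 279 / 16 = 17.44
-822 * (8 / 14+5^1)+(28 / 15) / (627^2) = -189043942034 / 41278545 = -4579.71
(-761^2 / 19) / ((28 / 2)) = -579121 / 266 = -2177.15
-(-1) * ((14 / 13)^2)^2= 38416 / 28561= 1.35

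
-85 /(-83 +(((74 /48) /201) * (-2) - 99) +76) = 0.80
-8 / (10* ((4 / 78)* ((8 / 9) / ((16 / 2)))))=-702 / 5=-140.40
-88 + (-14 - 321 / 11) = -1443 / 11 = -131.18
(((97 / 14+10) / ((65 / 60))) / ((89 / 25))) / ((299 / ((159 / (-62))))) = -2826225 / 75069631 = -0.04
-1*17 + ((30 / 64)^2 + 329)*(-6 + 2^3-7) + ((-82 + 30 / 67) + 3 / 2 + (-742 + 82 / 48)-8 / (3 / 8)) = -171847663 / 68608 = -2504.78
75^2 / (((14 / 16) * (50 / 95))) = 85500 / 7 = 12214.29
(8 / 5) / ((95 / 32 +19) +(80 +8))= 256 / 17595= 0.01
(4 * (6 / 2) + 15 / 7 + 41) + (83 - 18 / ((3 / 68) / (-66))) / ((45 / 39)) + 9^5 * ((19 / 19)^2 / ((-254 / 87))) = 86390299 / 26670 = 3239.23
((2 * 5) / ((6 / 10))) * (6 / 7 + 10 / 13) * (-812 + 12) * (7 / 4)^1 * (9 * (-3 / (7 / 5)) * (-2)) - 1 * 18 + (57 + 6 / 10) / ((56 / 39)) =-665989938 / 455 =-1463714.15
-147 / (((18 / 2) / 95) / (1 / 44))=-4655 / 132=-35.27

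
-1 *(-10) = 10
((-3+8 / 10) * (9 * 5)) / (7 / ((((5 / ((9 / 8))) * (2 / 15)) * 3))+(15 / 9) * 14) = -432 / 119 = -3.63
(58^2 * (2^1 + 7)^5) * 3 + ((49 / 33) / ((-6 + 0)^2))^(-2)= 1430811353052 / 2401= 595923095.82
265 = 265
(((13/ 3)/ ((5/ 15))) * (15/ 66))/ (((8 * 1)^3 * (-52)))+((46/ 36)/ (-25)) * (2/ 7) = -1044163/ 70963200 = -0.01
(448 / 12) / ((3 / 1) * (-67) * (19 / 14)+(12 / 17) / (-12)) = -26656 / 194811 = -0.14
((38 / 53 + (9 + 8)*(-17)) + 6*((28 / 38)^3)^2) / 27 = -238806541117 / 22440885237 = -10.64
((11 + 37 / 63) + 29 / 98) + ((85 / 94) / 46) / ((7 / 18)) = 5689078 / 476721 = 11.93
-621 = -621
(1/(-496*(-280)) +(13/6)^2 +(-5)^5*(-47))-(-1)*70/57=3488198650891/23748480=146880.92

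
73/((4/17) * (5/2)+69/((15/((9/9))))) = 6205/441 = 14.07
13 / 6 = 2.17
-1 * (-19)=19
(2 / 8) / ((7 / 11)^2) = 121 / 196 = 0.62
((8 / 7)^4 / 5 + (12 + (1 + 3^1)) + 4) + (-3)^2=352241 / 12005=29.34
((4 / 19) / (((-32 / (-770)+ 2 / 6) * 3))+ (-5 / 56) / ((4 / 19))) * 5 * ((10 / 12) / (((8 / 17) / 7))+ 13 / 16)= -230672975 / 14742784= -15.65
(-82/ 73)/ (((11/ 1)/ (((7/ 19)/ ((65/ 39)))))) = -1722/ 76285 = -0.02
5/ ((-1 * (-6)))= 5/ 6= 0.83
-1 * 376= -376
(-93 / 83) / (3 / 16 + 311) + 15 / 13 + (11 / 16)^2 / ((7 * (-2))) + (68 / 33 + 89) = 4505314934623 / 48876731904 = 92.18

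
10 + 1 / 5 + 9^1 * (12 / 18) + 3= 96 / 5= 19.20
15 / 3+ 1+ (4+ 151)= 161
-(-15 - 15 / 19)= 300 / 19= 15.79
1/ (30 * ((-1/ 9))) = -3/ 10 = -0.30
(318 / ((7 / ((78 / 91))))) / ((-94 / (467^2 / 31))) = -208056906 / 71393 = -2914.25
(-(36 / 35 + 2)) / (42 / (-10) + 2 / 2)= 53 / 56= 0.95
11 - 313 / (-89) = 1292 / 89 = 14.52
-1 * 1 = -1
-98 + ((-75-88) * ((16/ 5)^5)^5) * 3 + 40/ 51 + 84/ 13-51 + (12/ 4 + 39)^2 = -410981198147873030990624023048696207/ 197589397430419921875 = -2079975967802614.11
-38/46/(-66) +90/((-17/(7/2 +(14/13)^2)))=-107533663/4361214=-24.66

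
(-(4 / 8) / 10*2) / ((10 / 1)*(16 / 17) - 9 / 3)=-17 / 1090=-0.02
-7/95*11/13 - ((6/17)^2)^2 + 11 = 1126601108/103148435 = 10.92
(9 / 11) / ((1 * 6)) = 3 / 22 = 0.14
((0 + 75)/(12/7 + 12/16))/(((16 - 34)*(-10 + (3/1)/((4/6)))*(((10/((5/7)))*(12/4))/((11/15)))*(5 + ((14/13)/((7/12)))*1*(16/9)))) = 130/200583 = 0.00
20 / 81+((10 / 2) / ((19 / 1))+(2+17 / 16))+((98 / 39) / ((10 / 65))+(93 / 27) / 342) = 19.92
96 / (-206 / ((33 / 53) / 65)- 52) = -0.00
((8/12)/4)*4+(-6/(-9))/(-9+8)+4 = 4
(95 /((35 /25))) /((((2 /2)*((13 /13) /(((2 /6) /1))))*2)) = 475 /42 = 11.31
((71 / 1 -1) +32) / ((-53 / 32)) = -3264 / 53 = -61.58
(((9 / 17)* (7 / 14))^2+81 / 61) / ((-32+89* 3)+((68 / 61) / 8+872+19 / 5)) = 18255 / 14507222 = 0.00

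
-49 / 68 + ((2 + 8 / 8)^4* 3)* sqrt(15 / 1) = -49 / 68 + 243* sqrt(15) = 940.41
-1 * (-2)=2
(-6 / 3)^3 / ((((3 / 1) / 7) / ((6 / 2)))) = -56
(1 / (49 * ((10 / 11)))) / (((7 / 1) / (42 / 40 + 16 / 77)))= 1937 / 480200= 0.00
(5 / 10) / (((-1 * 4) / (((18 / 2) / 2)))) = -9 / 16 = -0.56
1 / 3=0.33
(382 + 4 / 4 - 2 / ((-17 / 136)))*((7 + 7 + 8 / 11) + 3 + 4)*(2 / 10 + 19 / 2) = 9250017 / 110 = 84091.06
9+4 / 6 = 29 / 3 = 9.67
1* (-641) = -641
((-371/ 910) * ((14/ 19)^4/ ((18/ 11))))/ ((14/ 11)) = -4399318/ 76237785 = -0.06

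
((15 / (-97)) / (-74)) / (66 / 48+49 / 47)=940 / 1087467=0.00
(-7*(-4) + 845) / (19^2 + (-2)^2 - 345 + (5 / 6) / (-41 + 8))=43.71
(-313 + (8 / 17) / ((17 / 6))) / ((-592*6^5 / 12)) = 90409 / 110865024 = 0.00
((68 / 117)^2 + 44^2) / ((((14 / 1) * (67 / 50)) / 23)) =15241253600 / 6420141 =2373.97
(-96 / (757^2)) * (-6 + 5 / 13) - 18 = -134086458 / 7449637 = -18.00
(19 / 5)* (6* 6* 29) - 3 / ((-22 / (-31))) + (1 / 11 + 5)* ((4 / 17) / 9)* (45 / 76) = 140807221 / 35530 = 3963.05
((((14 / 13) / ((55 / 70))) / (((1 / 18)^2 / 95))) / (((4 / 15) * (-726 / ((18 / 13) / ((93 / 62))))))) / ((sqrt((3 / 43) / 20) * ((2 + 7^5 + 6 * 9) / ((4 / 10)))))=-0.08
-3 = -3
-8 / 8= -1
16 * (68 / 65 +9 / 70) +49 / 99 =868943 / 45045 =19.29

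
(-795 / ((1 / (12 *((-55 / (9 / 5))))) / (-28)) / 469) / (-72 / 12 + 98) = -291500 / 1541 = -189.16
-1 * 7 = -7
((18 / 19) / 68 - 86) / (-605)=55547 / 390830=0.14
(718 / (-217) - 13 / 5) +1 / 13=-5.83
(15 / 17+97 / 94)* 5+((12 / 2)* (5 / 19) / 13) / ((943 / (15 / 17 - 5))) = 3562329295 / 372207758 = 9.57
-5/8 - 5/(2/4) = -85/8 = -10.62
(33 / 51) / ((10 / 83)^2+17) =0.04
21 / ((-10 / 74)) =-777 / 5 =-155.40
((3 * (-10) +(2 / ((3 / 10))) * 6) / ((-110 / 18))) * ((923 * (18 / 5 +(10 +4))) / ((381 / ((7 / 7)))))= -44304 / 635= -69.77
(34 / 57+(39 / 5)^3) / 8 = 3385433 / 57000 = 59.39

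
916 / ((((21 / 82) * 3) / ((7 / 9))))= 75112 / 81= 927.31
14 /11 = 1.27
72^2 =5184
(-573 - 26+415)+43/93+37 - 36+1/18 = -101825/558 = -182.48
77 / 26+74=2001 / 26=76.96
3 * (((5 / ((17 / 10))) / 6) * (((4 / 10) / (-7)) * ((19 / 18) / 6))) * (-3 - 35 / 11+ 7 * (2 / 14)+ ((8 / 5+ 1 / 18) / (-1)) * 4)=111017 / 636174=0.17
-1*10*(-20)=200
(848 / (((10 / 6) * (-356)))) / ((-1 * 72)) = 53 / 2670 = 0.02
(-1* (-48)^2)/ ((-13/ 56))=129024/ 13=9924.92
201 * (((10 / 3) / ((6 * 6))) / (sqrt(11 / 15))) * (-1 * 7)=-2345 * sqrt(165) / 198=-152.13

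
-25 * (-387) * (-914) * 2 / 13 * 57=-1008096300 / 13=-77545869.23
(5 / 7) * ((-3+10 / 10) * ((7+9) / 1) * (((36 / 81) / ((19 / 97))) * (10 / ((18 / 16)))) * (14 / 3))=-9932800 / 4617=-2151.35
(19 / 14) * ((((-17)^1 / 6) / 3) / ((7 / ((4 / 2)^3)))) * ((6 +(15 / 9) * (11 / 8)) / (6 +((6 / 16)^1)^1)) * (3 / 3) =-1.91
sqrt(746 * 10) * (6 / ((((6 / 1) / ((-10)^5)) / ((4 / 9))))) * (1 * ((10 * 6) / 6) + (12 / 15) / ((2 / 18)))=-13760000 * sqrt(1865) / 9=-66026053.97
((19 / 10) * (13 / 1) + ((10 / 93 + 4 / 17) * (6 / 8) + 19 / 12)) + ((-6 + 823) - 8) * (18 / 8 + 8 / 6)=15417159 / 5270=2925.46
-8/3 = -2.67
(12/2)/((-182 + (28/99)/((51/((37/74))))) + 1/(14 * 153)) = -424116/12864623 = -0.03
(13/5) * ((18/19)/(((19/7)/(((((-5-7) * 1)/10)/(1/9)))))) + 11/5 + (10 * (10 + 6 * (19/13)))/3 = 54.96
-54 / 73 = -0.74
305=305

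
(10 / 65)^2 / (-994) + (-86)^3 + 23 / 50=-2671210648661 / 4199650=-636055.54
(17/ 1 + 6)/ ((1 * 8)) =23/ 8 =2.88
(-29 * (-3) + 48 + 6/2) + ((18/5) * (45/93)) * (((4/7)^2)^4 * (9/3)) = 24672435510/178708831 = 138.06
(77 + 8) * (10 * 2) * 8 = 13600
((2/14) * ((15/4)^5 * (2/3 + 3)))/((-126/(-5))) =15.41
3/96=1/32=0.03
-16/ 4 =-4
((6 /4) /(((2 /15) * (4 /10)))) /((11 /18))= 2025 /44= 46.02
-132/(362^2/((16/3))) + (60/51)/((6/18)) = 1962668/556937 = 3.52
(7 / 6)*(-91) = -637 / 6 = -106.17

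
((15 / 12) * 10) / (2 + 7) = 25 / 18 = 1.39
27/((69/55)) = 495/23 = 21.52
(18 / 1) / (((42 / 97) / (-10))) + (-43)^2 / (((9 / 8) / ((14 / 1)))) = 1423426 / 63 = 22594.06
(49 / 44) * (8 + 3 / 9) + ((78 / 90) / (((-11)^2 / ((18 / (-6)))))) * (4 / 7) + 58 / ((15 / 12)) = 2829049 / 50820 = 55.67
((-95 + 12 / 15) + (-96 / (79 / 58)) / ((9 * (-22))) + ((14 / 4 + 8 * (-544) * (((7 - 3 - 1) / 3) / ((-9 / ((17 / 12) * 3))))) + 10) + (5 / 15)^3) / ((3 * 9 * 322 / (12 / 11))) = 463348289 / 1869883785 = 0.25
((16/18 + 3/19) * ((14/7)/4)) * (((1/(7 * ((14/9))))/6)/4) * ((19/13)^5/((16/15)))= 116637295/9314998784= 0.01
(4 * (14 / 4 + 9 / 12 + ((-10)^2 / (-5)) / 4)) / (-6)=1 / 2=0.50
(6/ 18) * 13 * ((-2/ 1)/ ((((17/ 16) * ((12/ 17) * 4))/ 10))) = -260/ 9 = -28.89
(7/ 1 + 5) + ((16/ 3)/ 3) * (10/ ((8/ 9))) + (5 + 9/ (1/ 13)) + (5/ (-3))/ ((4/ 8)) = 452/ 3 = 150.67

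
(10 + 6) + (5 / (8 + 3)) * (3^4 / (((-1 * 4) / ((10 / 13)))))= 2551 / 286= 8.92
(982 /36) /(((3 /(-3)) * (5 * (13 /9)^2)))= -2.61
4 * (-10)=-40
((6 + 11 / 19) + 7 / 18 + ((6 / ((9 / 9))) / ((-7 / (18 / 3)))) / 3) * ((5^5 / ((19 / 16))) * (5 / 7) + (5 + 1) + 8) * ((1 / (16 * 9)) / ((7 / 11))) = 5807392019 / 53491536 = 108.57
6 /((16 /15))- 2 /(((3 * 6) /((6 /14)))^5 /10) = 45946135 /8168202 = 5.62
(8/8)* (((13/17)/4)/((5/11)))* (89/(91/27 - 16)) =-31239/10540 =-2.96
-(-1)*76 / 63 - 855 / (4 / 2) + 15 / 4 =-106481 / 252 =-422.54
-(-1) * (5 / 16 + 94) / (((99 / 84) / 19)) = 66899 / 44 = 1520.43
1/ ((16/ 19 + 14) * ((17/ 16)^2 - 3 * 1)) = -2432/ 67539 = -0.04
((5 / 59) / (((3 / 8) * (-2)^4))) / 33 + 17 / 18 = 5519 / 5841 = 0.94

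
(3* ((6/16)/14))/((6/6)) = 9/112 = 0.08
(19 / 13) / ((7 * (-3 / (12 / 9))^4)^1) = 0.01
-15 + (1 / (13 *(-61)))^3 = -7480158856 / 498677257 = -15.00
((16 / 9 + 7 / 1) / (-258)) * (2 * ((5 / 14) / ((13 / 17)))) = -6715 / 211302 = -0.03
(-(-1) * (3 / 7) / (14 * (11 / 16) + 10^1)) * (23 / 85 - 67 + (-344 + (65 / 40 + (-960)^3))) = -1804862274573 / 93415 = -19320904.29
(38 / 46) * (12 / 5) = 228 / 115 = 1.98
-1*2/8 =-1/4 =-0.25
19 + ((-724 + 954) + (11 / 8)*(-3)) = 1959 / 8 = 244.88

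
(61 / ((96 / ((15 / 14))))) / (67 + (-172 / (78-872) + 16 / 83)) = 10050055 / 995100736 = 0.01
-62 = -62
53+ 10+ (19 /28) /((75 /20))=6634 /105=63.18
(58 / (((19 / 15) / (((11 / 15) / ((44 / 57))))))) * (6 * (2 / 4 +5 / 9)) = 551 / 2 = 275.50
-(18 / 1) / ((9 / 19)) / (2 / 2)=-38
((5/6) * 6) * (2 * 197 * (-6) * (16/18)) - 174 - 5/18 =-192257/18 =-10680.94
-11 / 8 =-1.38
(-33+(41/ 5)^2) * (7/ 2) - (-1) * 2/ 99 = 296654/ 2475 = 119.86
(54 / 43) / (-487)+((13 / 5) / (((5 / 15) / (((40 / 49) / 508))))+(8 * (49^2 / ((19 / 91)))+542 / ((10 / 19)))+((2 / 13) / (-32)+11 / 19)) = 239547300606428419 / 2575041057680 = 93026.59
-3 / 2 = -1.50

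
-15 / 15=-1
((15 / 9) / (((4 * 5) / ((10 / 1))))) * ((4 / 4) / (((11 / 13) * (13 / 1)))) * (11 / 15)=1 / 18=0.06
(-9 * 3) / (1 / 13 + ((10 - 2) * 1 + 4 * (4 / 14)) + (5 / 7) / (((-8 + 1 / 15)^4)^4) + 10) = -1324449135040178754341282689306140339 / 942800788435194542536476288144962098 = -1.40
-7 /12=-0.58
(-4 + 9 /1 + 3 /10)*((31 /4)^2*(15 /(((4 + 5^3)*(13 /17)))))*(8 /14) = 865861 /31304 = 27.66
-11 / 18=-0.61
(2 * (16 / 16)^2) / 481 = 2 / 481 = 0.00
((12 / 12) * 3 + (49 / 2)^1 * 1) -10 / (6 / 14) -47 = -257 / 6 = -42.83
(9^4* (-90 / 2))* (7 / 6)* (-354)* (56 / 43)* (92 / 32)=19631725785 / 43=456551762.44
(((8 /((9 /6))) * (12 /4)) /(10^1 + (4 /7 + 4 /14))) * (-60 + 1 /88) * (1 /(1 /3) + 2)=-184765 /418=-442.02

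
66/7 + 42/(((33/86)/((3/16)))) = 9225/308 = 29.95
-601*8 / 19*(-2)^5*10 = 1538560 / 19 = 80976.84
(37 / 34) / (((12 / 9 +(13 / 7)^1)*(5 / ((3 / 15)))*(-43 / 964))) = -374514 / 1224425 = -0.31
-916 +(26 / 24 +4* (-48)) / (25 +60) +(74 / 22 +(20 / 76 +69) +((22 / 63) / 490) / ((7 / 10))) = -1298476900837 / 1535535540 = -845.62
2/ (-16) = -1/ 8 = -0.12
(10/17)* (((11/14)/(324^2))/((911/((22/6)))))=605/34141029552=0.00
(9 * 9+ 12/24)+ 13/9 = 82.94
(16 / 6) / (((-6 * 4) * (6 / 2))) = -1 / 27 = -0.04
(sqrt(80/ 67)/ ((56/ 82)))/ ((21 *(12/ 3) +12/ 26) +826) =0.00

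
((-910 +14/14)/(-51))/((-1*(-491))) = 303/8347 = 0.04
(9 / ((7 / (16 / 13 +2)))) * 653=35262 / 13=2712.46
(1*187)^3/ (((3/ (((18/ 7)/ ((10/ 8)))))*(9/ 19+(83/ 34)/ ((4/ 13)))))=36866837568/ 69125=533335.81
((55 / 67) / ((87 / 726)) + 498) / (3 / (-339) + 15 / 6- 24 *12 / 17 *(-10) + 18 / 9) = 3768710008 / 1298186305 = 2.90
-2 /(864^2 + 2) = -1 /373249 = -0.00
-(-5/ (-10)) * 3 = -3/ 2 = -1.50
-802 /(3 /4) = -3208 /3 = -1069.33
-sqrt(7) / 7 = -0.38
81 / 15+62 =337 / 5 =67.40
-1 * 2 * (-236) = 472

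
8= 8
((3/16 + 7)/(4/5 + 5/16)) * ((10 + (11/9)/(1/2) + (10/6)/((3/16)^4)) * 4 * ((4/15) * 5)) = 3042476800/64881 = 46893.19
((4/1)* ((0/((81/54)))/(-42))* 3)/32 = 0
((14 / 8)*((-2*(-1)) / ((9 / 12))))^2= 196 / 9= 21.78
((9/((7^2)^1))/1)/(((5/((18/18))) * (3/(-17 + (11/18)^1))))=-59/294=-0.20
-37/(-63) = 0.59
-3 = -3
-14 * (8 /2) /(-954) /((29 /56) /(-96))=-50176 /4611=-10.88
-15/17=-0.88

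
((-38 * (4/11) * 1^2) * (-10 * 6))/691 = 1.20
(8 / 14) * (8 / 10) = 16 / 35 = 0.46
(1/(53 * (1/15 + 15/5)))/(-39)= -5/31694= -0.00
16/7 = 2.29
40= 40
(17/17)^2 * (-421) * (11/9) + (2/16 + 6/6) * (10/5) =-512.31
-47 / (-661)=0.07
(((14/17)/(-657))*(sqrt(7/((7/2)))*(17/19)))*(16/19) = -224*sqrt(2)/237177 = -0.00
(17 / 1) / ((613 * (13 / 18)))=306 / 7969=0.04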